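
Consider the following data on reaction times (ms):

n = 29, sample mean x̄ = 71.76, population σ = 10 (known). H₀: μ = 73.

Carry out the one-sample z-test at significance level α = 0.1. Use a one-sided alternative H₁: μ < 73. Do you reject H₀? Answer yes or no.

reject H₀: no

SE = σ/√n = 10/√29 = 1.8570
z = (x̄−μ₀)/SE = (71.76−73)/1.8570 = -0.6678
p-value (one-sided, H₁ less) = 0.25214
At α=0.1: p ≥ α → fail to reject H₀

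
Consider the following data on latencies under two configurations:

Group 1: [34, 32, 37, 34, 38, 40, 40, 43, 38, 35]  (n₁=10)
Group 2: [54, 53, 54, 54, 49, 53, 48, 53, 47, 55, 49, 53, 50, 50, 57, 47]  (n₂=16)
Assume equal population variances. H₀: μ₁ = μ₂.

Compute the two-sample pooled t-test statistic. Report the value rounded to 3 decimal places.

x̄₁=37.100, s₁=3.381, n₁=10
x̄₂=51.625, s₂=3.052, n₂=16
s_p² = [9·3.381² + 15·3.052²]/24 = 10.1104
SE = √(s_p²·(1/10+1/16)) = 1.2818
t = (37.100−51.625)/1.2818 = -11.3320
df = 24

test statistic = -11.332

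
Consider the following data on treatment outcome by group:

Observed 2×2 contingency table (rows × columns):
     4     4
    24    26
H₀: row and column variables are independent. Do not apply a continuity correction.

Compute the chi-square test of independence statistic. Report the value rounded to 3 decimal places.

Row totals [8, 50], col totals [28, 30], n=58
χ² = (4−3.86)²/3.86 + (4−4.14)²/4.14 + (24−24.14)²/24.14 + (26−25.86)²/25.86 = 0.0110
df = 1

test statistic = 0.011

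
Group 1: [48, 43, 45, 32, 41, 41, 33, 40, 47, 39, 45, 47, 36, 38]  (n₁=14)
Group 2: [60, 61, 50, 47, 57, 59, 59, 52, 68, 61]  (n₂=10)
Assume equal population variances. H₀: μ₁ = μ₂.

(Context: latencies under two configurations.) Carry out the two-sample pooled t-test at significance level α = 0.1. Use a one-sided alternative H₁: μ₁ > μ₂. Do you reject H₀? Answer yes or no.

reject H₀: no

x̄₁=41.071, s₁=5.121, n₁=14
x̄₂=57.400, s₂=6.168, n₂=10
s_p² = [13·5.121² + 9·6.168²]/22 = 31.0604
SE = √(s_p²·(1/14+1/10)) = 2.3075
t = (41.071−57.400)/2.3075 = -7.0762
df = 22
p-value (one-sided, H₁ greater) = 1.00000
At α=0.1: p ≥ α → fail to reject H₀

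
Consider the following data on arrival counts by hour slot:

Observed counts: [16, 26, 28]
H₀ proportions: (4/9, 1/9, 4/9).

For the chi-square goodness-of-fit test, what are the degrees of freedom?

degrees of freedom = 2

df = k − 1 = 3 − 1 = 2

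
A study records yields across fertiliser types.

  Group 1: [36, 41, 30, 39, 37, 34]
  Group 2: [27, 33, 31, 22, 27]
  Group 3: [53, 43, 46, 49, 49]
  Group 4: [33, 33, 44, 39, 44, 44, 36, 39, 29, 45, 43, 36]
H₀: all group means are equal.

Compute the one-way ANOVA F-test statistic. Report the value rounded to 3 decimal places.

Group means [36.17, 28.00, 48.00, 38.75], grand mean 37.929
SSB = Σnᵢ(x̄ᵢ−x̄)² = 1026.774; SSW = ΣΣ(x−x̄ᵢ)² = 519.083
MSB = 1026.774/3 = 342.2579; MSW = 519.083/24 = 21.6285
F = MSB/MSW = 15.8244
df = (3, 24)

test statistic = 15.824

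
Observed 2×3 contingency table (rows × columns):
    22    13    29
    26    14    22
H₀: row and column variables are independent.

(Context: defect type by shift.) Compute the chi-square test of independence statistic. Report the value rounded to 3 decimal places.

test statistic = 1.300

Row totals [64, 62], col totals [48, 27, 51], n=126
χ² = (22−24.38)²/24.38 + (13−13.71)²/13.71 + (29−25.90)²/25.90 + (26−23.62)²/23.62 + (14−13.29)²/13.29 + (22−25.10)²/25.10 = 1.2997
df = 2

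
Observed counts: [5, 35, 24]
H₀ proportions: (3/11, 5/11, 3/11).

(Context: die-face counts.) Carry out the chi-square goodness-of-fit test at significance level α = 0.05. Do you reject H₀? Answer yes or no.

n = 64; E_i = n·p_i = [17.45, 29.09, 17.45]
χ² = (5−17.45)²/17.45 + (35−29.09)²/29.09 + (24−17.45)²/17.45 = 12.5417
df = 2
p-value (upper-tail) = 0.00189
At α=0.05: p < α → reject H₀

reject H₀: yes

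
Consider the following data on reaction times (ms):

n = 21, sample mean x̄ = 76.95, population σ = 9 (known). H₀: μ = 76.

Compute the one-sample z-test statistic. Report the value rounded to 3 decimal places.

test statistic = 0.484

SE = σ/√n = 9/√21 = 1.9640
z = (x̄−μ₀)/SE = (76.95−76)/1.9640 = 0.4837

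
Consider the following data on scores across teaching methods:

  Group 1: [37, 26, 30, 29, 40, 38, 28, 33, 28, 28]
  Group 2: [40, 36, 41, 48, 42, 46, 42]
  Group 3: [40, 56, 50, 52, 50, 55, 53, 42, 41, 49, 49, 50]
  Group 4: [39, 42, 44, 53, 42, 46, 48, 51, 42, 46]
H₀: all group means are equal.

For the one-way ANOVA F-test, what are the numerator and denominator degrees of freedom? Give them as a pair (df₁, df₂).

k = 4 groups, N = 39 total
df = (k−1, N−k) = (4−1, 39−4) = (3, 35)

degrees of freedom = [3, 35]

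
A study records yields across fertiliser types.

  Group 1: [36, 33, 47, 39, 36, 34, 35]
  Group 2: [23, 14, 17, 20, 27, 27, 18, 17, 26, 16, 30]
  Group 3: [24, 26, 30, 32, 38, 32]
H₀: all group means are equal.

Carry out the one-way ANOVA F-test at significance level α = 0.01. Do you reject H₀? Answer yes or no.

reject H₀: yes

Group means [37.14, 21.36, 30.33], grand mean 28.208
SSB = Σnᵢ(x̄ᵢ−x̄)² = 1101.222; SSW = ΣΣ(x−x̄ᵢ)² = 554.736
MSB = 1101.222/2 = 550.6112; MSW = 554.736/21 = 26.4160
F = MSB/MSW = 20.8439
df = (2, 21)
p-value (upper-tail) = 0.00001
At α=0.01: p < α → reject H₀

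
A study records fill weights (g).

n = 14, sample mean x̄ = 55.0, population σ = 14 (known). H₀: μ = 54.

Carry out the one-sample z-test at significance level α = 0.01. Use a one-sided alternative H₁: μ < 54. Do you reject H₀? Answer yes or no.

SE = σ/√n = 14/√14 = 3.7417
z = (x̄−μ₀)/SE = (55.0−54)/3.7417 = 0.2673
p-value (one-sided, H₁ less) = 0.60537
At α=0.01: p ≥ α → fail to reject H₀

reject H₀: no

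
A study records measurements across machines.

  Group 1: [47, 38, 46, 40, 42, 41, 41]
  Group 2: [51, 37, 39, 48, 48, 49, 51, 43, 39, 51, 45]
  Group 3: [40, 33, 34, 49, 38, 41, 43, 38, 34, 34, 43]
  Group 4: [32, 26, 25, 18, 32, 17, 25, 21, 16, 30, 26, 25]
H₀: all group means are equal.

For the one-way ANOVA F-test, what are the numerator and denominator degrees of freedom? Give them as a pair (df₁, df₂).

degrees of freedom = [3, 37]

k = 4 groups, N = 41 total
df = (k−1, N−k) = (4−1, 41−4) = (3, 37)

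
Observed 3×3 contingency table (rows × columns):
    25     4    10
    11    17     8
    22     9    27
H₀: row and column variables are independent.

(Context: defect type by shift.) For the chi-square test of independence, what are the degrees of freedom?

degrees of freedom = 4

df = (r−1)(c−1) = (3−1)·(3−1) = 4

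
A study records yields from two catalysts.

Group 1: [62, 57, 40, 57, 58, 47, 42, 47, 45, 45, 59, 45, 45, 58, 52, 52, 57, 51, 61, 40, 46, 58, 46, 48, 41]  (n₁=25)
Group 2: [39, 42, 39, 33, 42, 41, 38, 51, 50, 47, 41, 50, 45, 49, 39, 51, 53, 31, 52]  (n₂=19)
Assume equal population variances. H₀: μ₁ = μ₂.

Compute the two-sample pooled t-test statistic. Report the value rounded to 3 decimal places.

test statistic = 3.130

x̄₁=50.360, s₁=7.041, n₁=25
x̄₂=43.842, s₂=6.568, n₂=19
s_p² = [24·7.041² + 18·6.568²]/42 = 46.8163
SE = √(s_p²·(1/25+1/19)) = 2.0825
t = (50.360−43.842)/2.0825 = 3.1299
df = 42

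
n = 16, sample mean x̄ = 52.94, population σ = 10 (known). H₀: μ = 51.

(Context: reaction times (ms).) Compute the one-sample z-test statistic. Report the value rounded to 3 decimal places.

test statistic = 0.776

SE = σ/√n = 10/√16 = 2.5000
z = (x̄−μ₀)/SE = (52.94−51)/2.5000 = 0.7760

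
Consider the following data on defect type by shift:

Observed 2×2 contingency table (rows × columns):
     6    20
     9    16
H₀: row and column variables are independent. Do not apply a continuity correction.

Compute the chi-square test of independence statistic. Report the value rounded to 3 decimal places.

test statistic = 1.025

Row totals [26, 25], col totals [15, 36], n=51
χ² = (6−7.65)²/7.65 + (20−18.35)²/18.35 + (9−7.35)²/7.35 + (16−17.65)²/17.65 = 1.0252
df = 1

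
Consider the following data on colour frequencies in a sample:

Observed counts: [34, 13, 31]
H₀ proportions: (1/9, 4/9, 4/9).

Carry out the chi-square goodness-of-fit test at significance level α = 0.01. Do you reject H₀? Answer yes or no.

reject H₀: yes

n = 78; E_i = n·p_i = [8.67, 34.67, 34.67]
χ² = (34−8.67)²/8.67 + (13−34.67)²/34.67 + (31−34.67)²/34.67 = 87.9808
df = 2
p-value (upper-tail) = 0.00000
At α=0.01: p < α → reject H₀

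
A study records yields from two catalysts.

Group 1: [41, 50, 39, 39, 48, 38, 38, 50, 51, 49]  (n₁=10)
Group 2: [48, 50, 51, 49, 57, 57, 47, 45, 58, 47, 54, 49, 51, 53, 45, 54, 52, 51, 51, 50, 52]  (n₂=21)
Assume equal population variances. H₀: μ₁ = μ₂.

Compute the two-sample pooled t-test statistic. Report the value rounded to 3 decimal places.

test statistic = -3.968

x̄₁=44.300, s₁=5.697, n₁=10
x̄₂=51.000, s₂=3.661, n₂=21
s_p² = [9·5.697² + 20·3.661²]/29 = 19.3138
SE = √(s_p²·(1/10+1/21)) = 1.6885
t = (44.300−51.000)/1.6885 = -3.9680
df = 29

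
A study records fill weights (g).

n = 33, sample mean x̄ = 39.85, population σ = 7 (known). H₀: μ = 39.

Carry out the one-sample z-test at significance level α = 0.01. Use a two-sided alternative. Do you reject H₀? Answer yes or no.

reject H₀: no

SE = σ/√n = 7/√33 = 1.2185
z = (x̄−μ₀)/SE = (39.85−39)/1.2185 = 0.6976
p-value (two-sided) = 0.48546
At α=0.01: p ≥ α → fail to reject H₀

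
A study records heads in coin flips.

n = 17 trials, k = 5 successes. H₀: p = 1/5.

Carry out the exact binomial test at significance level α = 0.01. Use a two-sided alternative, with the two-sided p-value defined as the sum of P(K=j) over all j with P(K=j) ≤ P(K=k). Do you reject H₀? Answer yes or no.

Exact binomial: n=17, k=5, p₀=1/5=0.2000
P(X=j) = C(n,j)·p₀^j·(1−p₀)^(n−j); p = Σ P(X=j) over j with P(X=j) ≤ P(X=5)
p-value (two-sided) = 0.36000
At α=0.01: p ≥ α → fail to reject H₀

reject H₀: no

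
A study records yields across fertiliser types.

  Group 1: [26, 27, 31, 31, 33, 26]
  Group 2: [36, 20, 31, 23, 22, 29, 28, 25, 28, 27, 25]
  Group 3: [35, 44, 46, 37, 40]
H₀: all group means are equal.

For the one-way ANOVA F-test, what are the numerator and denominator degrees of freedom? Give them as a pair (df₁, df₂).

k = 3 groups, N = 22 total
df = (k−1, N−k) = (3−1, 22−3) = (2, 19)

degrees of freedom = [2, 19]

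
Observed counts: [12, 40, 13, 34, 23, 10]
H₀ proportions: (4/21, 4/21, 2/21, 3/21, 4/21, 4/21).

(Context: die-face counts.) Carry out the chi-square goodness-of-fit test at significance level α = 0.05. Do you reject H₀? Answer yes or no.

reject H₀: yes

n = 132; E_i = n·p_i = [25.14, 25.14, 12.57, 18.86, 25.14, 25.14]
χ² = (12−25.14)²/25.14 + (40−25.14)²/25.14 + (13−12.57)²/12.57 + (34−18.86)²/18.86 + (23−25.14)²/25.14 + (10−25.14)²/25.14 = 37.1269
df = 5
p-value (upper-tail) = 0.00000
At α=0.05: p < α → reject H₀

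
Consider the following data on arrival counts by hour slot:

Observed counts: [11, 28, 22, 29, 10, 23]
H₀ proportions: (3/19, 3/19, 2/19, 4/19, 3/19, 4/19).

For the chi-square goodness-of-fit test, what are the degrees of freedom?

degrees of freedom = 5

df = k − 1 = 6 − 1 = 5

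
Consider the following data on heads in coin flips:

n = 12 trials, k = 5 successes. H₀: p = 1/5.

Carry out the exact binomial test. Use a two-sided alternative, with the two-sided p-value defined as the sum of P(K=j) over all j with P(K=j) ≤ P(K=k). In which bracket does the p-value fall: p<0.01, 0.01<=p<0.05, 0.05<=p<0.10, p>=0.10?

Exact binomial: n=12, k=5, p₀=1/5=0.2000
P(X=j) = C(n,j)·p₀^j·(1−p₀)^(n−j); p = Σ P(X=j) over j with P(X=j) ≤ P(X=5)
p-value (two-sided) = 0.07256
→ bracket: 0.05<=p<0.10

p-value bracket: 0.05<=p<0.10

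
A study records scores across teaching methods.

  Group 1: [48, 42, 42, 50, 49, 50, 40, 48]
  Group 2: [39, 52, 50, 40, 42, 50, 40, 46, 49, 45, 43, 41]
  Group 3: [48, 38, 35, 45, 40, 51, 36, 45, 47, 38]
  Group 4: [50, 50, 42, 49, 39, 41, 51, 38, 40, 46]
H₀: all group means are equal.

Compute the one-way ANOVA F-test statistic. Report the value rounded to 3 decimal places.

Group means [46.12, 44.75, 42.30, 44.60], grand mean 44.375
SSB = Σnᵢ(x̄ᵢ−x̄)² = 69.750; SSW = ΣΣ(x−x̄ᵢ)² = 863.625
MSB = 69.750/3 = 23.2500; MSW = 863.625/36 = 23.9896
F = MSB/MSW = 0.9692
df = (3, 36)

test statistic = 0.969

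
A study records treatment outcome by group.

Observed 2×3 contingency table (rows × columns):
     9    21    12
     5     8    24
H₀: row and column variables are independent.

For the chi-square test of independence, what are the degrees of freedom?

df = (r−1)(c−1) = (2−1)·(3−1) = 2

degrees of freedom = 2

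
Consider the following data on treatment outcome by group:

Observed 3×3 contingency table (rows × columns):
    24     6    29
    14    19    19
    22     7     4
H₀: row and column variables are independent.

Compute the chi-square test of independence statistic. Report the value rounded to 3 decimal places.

test statistic = 24.385

Row totals [59, 52, 33], col totals [60, 32, 52], n=144
χ² = (24−24.58)²/24.58 + (6−13.11)²/13.11 + (29−21.31)²/21.31 + (14−21.67)²/21.67 + (19−11.56)²/11.56 + (19−18.78)²/18.78 + (22−13.75)²/13.75 + (7−7.33)²/7.33 + (4−11.92)²/11.92 = 24.3854
df = 4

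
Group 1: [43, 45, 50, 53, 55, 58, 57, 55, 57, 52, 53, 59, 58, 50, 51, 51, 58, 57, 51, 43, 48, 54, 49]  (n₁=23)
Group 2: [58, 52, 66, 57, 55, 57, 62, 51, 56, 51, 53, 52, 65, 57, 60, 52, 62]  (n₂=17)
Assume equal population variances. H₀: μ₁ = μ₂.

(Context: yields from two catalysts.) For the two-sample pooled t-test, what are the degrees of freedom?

df = n₁ + n₂ − 2 = 23 + 17 − 2 = 38

degrees of freedom = 38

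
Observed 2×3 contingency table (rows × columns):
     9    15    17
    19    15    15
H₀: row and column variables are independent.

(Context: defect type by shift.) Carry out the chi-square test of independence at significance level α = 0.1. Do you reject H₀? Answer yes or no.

reject H₀: no

Row totals [41, 49], col totals [28, 30, 32], n=90
χ² = (9−12.76)²/12.76 + (15−13.67)²/13.67 + (17−14.58)²/14.58 + (19−15.24)²/15.24 + (15−16.33)²/16.33 + (15−17.42)²/17.42 = 3.0091
df = 2
p-value (upper-tail) = 0.22212
At α=0.1: p ≥ α → fail to reject H₀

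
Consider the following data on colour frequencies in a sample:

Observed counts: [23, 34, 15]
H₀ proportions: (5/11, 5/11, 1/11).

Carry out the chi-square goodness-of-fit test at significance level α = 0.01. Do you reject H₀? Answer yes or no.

n = 72; E_i = n·p_i = [32.73, 32.73, 6.55]
χ² = (23−32.73)²/32.73 + (34−32.73)²/32.73 + (15−6.55)²/6.55 = 13.8611
df = 2
p-value (upper-tail) = 0.00098
At α=0.01: p < α → reject H₀

reject H₀: yes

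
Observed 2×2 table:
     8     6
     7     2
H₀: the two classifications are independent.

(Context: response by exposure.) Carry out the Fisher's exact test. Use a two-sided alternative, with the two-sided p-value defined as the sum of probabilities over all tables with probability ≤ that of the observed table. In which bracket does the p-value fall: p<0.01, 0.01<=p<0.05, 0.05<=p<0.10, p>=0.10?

Margins: r₁=14, r₂=9, c₁=15, c₂=8, n=23
p_obs = C(14,8)·C(9,7)/C(23,15); sum pmf over tables with pmf ≤ p_obs
p-value (two-sided) = 0.39978
→ bracket: p>=0.10

p-value bracket: p>=0.10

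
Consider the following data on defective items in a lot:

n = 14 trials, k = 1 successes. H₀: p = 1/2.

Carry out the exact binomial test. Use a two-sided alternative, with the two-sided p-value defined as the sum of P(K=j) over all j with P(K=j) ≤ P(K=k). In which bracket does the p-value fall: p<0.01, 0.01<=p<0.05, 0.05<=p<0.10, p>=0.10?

Exact binomial: n=14, k=1, p₀=1/2=0.5000
P(X=j) = C(n,j)·p₀^j·(1−p₀)^(n−j); p = Σ P(X=j) over j with P(X=j) ≤ P(X=1)
p-value (two-sided) = 0.00183
→ bracket: p<0.01

p-value bracket: p<0.01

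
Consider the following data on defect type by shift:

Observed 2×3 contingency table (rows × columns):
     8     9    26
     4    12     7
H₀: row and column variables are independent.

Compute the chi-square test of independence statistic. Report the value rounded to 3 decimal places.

Row totals [43, 23], col totals [12, 21, 33], n=66
χ² = (8−7.82)²/7.82 + (9−13.68)²/13.68 + (26−21.50)²/21.50 + (4−4.18)²/4.18 + (12−7.32)²/7.32 + (7−11.50)²/11.50 = 7.3121
df = 2

test statistic = 7.312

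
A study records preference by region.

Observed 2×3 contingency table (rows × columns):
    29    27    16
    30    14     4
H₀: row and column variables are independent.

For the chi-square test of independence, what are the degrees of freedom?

df = (r−1)(c−1) = (2−1)·(3−1) = 2

degrees of freedom = 2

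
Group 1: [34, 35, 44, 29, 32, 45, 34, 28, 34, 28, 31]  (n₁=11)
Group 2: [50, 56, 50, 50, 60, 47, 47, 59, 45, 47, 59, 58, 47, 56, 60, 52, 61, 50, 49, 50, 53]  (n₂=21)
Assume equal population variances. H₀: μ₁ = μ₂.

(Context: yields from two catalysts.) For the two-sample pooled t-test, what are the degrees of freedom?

degrees of freedom = 30

df = n₁ + n₂ − 2 = 11 + 21 − 2 = 30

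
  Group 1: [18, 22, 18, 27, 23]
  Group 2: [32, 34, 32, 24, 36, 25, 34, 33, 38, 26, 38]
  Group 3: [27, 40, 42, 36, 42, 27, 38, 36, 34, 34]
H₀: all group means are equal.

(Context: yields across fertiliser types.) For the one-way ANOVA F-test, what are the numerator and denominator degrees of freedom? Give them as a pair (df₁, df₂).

k = 3 groups, N = 26 total
df = (k−1, N−k) = (3−1, 26−3) = (2, 23)

degrees of freedom = [2, 23]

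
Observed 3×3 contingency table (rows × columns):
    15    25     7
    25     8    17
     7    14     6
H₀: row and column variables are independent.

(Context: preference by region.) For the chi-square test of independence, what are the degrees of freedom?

df = (r−1)(c−1) = (3−1)·(3−1) = 4

degrees of freedom = 4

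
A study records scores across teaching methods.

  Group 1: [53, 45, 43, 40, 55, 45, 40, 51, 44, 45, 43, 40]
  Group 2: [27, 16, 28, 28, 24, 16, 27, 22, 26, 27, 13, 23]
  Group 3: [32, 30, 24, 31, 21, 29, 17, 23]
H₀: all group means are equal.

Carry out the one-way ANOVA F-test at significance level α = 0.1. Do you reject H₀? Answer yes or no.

reject H₀: yes

Group means [45.33, 23.08, 25.88], grand mean 32.125
SSB = Σnᵢ(x̄ᵢ−x̄)² = 3387.042; SSW = ΣΣ(x−x̄ᵢ)² = 794.458
MSB = 3387.042/2 = 1693.5208; MSW = 794.458/29 = 27.3951
F = MSB/MSW = 61.8184
df = (2, 29)
p-value (upper-tail) = 0.00000
At α=0.1: p < α → reject H₀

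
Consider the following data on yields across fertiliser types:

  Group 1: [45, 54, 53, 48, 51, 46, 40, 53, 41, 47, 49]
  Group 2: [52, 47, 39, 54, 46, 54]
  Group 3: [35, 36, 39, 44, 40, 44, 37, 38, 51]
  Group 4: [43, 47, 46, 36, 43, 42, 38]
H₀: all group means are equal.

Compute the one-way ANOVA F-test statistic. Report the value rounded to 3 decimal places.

test statistic = 5.786

Group means [47.91, 48.67, 40.44, 42.14], grand mean 44.788
SSB = Σnᵢ(x̄ᵢ−x̄)² = 416.193; SSW = ΣΣ(x−x̄ᵢ)² = 695.322
MSB = 416.193/3 = 138.7311; MSW = 695.322/29 = 23.9766
F = MSB/MSW = 5.7861
df = (3, 29)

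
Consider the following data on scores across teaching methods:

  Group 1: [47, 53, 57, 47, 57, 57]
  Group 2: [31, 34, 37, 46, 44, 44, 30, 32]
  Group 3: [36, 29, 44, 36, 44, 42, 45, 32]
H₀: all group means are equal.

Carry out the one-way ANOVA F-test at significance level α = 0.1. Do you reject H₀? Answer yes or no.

reject H₀: yes

Group means [53.00, 37.25, 38.50], grand mean 42.000
SSB = Σnᵢ(x̄ᵢ−x̄)² = 1004.500; SSW = ΣΣ(x−x̄ᵢ)² = 677.500
MSB = 1004.500/2 = 502.2500; MSW = 677.500/19 = 35.6579
F = MSB/MSW = 14.0852
df = (2, 19)
p-value (upper-tail) = 0.00018
At α=0.1: p < α → reject H₀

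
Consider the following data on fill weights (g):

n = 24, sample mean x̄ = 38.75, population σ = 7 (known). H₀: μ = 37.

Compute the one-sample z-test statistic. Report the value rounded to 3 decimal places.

SE = σ/√n = 7/√24 = 1.4289
z = (x̄−μ₀)/SE = (38.75−37)/1.4289 = 1.2247

test statistic = 1.225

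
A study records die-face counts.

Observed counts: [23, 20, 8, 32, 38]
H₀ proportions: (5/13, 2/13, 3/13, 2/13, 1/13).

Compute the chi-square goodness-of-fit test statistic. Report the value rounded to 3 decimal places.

test statistic = 124.295

n = 121; E_i = n·p_i = [46.54, 18.62, 27.92, 18.62, 9.31]
χ² = (23−46.54)²/46.54 + (20−18.62)²/18.62 + (8−27.92)²/27.92 + (32−18.62)²/18.62 + (38−9.31)²/9.31 = 124.2953
df = 4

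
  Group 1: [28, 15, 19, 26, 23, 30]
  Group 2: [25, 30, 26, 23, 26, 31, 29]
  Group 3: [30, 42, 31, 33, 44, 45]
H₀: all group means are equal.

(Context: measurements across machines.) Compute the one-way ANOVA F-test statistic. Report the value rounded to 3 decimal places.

Group means [23.50, 27.14, 37.50], grand mean 29.263
SSB = Σnᵢ(x̄ᵢ−x̄)² = 637.827; SSW = ΣΣ(x−x̄ᵢ)² = 449.857
MSB = 637.827/2 = 318.9135; MSW = 449.857/16 = 28.1161
F = MSB/MSW = 11.3427
df = (2, 16)

test statistic = 11.343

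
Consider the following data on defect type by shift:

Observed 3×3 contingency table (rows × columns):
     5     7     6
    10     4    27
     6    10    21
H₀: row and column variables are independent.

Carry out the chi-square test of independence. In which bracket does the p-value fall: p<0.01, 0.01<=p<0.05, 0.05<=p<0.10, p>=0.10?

p-value bracket: 0.05<=p<0.10

Row totals [18, 41, 37], col totals [21, 21, 54], n=96
χ² = (5−3.94)²/3.94 + (7−3.94)²/3.94 + (6−10.12)²/10.12 + (10−8.97)²/8.97 + (4−8.97)²/8.97 + (27−23.06)²/23.06 + (6−8.09)²/8.09 + (10−8.09)²/8.09 + (21−20.81)²/20.81 = 8.8850
df = 4
p-value (upper-tail) = 0.06404
→ bracket: 0.05<=p<0.10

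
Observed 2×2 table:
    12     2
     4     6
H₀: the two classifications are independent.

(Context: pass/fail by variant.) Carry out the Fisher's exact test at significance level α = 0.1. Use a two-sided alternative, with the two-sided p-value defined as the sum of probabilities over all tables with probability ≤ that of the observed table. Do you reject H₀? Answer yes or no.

Margins: r₁=14, r₂=10, c₁=16, c₂=8, n=24
p_obs = C(14,12)·C(10,4)/C(24,16); sum pmf over tables with pmf ≤ p_obs
p-value (two-sided) = 0.03241
At α=0.1: p < α → reject H₀

reject H₀: yes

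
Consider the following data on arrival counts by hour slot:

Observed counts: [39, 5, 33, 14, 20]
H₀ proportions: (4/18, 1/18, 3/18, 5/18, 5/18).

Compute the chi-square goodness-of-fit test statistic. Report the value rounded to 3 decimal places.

n = 111; E_i = n·p_i = [24.67, 6.17, 18.50, 30.83, 30.83]
χ² = (39−24.67)²/24.67 + (5−6.17)²/6.17 + (33−18.50)²/18.50 + (14−30.83)²/30.83 + (20−30.83)²/30.83 = 32.9108
df = 4

test statistic = 32.911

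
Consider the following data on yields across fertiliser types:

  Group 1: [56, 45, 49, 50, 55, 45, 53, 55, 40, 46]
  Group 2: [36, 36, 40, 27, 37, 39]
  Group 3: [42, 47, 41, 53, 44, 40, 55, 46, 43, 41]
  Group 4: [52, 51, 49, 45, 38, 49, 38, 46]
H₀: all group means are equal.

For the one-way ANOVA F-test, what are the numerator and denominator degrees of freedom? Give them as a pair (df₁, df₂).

degrees of freedom = [3, 30]

k = 4 groups, N = 34 total
df = (k−1, N−k) = (4−1, 34−4) = (3, 30)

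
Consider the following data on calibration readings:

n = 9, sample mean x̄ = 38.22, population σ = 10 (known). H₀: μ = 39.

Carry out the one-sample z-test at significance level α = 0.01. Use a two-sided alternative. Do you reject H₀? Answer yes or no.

SE = σ/√n = 10/√9 = 3.3333
z = (x̄−μ₀)/SE = (38.22−39)/3.3333 = -0.2340
p-value (two-sided) = 0.81498
At α=0.01: p ≥ α → fail to reject H₀

reject H₀: no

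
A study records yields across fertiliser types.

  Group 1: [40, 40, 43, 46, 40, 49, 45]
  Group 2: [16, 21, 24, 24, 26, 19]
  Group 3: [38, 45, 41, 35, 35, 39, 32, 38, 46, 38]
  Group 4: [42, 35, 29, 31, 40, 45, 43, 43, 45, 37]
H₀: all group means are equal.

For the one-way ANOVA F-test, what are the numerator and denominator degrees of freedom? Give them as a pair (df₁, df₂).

k = 4 groups, N = 33 total
df = (k−1, N−k) = (4−1, 33−4) = (3, 29)

degrees of freedom = [3, 29]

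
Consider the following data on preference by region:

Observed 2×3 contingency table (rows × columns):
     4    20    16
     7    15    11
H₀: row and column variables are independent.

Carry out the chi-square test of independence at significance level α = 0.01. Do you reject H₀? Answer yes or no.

Row totals [40, 33], col totals [11, 35, 27], n=73
χ² = (4−6.03)²/6.03 + (20−19.18)²/19.18 + (16−14.79)²/14.79 + (7−4.97)²/4.97 + (15−15.82)²/15.82 + (11−12.21)²/12.21 = 1.8037
df = 2
p-value (upper-tail) = 0.40581
At α=0.01: p ≥ α → fail to reject H₀

reject H₀: no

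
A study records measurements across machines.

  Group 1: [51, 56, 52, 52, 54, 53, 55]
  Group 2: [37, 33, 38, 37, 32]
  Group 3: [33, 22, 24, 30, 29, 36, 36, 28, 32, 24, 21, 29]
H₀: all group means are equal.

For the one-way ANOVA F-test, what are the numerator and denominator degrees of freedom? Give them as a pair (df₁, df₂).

degrees of freedom = [2, 21]

k = 3 groups, N = 24 total
df = (k−1, N−k) = (3−1, 24−3) = (2, 21)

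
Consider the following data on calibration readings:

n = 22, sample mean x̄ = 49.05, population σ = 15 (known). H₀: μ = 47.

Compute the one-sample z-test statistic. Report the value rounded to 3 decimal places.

test statistic = 0.641

SE = σ/√n = 15/√22 = 3.1980
z = (x̄−μ₀)/SE = (49.05−47)/3.1980 = 0.6410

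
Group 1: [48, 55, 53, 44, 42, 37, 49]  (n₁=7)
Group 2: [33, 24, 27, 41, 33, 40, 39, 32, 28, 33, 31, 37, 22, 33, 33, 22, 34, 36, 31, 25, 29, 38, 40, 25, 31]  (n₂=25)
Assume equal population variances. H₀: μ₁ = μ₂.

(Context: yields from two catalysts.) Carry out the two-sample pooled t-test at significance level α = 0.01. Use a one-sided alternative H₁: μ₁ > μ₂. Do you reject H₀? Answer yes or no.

reject H₀: yes

x̄₁=46.857, s₁=6.309, n₁=7
x̄₂=31.880, s₂=5.622, n₂=25
s_p² = [6·6.309² + 24·5.622²]/30 = 33.2499
SE = √(s_p²·(1/7+1/25)) = 2.4658
t = (46.857−31.880)/2.4658 = 6.0740
df = 30
p-value (one-sided, H₁ greater) = 0.00000
At α=0.01: p < α → reject H₀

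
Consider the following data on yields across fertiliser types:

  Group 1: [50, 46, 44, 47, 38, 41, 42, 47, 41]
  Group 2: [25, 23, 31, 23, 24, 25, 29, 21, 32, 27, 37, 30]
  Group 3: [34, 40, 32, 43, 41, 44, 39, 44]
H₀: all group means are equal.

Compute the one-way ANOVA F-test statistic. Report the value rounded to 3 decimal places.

test statistic = 41.907

Group means [44.00, 27.25, 39.62], grand mean 35.862
SSB = Σnᵢ(x̄ᵢ−x̄)² = 1599.323; SSW = ΣΣ(x−x̄ᵢ)² = 496.125
MSB = 1599.323/2 = 799.6616; MSW = 496.125/26 = 19.0817
F = MSB/MSW = 41.9072
df = (2, 26)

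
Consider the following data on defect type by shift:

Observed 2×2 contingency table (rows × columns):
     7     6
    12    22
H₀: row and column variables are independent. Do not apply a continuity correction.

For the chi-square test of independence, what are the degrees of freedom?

degrees of freedom = 1

df = (r−1)(c−1) = (2−1)·(2−1) = 1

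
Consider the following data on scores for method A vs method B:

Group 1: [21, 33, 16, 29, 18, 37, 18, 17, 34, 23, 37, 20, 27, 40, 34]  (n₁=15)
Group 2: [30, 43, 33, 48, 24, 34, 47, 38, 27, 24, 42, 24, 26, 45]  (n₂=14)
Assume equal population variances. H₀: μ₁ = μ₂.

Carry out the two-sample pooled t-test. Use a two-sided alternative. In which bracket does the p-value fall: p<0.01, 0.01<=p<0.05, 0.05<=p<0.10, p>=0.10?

x̄₁=26.933, s₁=8.413, n₁=15
x̄₂=34.643, s₂=9.078, n₂=14
s_p² = [14·8.413² + 13·9.078²]/27 = 76.3758
SE = √(s_p²·(1/15+1/14)) = 3.2476
t = (26.933−34.643)/3.2476 = -2.3739
df = 27
p-value (two-sided) = 0.02497
→ bracket: 0.01<=p<0.05

p-value bracket: 0.01<=p<0.05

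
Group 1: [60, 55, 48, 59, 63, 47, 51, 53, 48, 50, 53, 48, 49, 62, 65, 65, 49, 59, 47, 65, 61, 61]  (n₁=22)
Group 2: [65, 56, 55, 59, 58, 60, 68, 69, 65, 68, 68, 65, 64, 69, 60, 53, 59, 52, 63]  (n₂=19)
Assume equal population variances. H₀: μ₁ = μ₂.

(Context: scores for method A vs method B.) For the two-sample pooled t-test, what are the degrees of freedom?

degrees of freedom = 39

df = n₁ + n₂ − 2 = 22 + 19 − 2 = 39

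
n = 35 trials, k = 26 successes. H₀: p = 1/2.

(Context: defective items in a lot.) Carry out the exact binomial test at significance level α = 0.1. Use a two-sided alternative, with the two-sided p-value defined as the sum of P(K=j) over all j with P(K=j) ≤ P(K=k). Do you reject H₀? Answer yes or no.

reject H₀: yes

Exact binomial: n=35, k=26, p₀=1/2=0.5000
P(X=j) = C(n,j)·p₀^j·(1−p₀)^(n−j); p = Σ P(X=j) over j with P(X=j) ≤ P(X=26)
p-value (two-sided) = 0.00599
At α=0.1: p < α → reject H₀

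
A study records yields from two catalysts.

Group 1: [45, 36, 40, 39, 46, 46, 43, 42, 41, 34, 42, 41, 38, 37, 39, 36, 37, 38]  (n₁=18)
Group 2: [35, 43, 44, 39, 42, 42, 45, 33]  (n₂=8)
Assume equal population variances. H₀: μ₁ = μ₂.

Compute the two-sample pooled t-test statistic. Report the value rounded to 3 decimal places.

test statistic = -0.233

x̄₁=40.000, s₁=3.531, n₁=18
x̄₂=40.375, s₂=4.340, n₂=8
s_p² = [17·3.531² + 7·4.340²]/24 = 14.3281
SE = √(s_p²·(1/18+1/8)) = 1.6084
t = (40.000−40.375)/1.6084 = -0.2331
df = 24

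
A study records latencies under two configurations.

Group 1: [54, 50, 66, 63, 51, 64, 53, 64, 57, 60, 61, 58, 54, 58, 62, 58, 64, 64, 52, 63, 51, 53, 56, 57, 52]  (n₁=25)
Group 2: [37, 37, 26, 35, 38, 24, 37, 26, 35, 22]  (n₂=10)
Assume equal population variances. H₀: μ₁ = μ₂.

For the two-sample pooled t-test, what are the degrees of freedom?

df = n₁ + n₂ − 2 = 25 + 10 − 2 = 33

degrees of freedom = 33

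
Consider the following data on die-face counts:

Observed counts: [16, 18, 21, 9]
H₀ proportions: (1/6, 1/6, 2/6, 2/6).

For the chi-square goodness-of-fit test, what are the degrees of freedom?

degrees of freedom = 3

df = k − 1 = 4 − 1 = 3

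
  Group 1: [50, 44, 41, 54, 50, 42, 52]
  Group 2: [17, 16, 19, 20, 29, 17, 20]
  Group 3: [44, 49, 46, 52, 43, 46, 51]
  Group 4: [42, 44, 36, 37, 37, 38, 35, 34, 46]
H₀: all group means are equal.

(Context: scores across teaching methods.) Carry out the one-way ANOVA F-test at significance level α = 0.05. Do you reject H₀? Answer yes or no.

Group means [47.57, 19.71, 47.29, 38.78], grand mean 38.367
SSB = Σnᵢ(x̄ᵢ−x̄)² = 3586.840; SSW = ΣΣ(x−x̄ᵢ)² = 488.127
MSB = 3586.840/3 = 1195.6132; MSW = 488.127/26 = 18.7741
F = MSB/MSW = 63.6841
df = (3, 26)
p-value (upper-tail) = 0.00000
At α=0.05: p < α → reject H₀

reject H₀: yes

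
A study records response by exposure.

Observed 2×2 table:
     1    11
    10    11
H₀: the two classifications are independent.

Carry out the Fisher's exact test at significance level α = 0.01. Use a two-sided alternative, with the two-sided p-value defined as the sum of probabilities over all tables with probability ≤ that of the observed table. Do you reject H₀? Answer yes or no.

Margins: r₁=12, r₂=21, c₁=11, c₂=22, n=33
p_obs = C(12,1)·C(21,10)/C(33,11); sum pmf over tables with pmf ≤ p_obs
p-value (two-sided) = 0.02734
At α=0.01: p ≥ α → fail to reject H₀

reject H₀: no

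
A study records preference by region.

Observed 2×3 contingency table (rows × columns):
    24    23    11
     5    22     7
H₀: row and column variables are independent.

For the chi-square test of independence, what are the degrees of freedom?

df = (r−1)(c−1) = (2−1)·(3−1) = 2

degrees of freedom = 2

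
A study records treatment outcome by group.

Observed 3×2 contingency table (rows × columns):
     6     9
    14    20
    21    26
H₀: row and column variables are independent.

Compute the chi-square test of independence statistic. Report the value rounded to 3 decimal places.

test statistic = 0.152

Row totals [15, 34, 47], col totals [41, 55], n=96
χ² = (6−6.41)²/6.41 + (9−8.59)²/8.59 + (14−14.52)²/14.52 + (20−19.48)²/19.48 + (21−20.07)²/20.07 + (26−26.93)²/26.93 = 0.1523
df = 2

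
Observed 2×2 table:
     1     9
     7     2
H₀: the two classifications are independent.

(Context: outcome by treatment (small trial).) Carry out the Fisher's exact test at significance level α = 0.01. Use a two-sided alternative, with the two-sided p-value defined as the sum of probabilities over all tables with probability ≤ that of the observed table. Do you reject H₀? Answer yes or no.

Margins: r₁=10, r₂=9, c₁=8, c₂=11, n=19
p_obs = C(10,1)·C(9,7)/C(19,8); sum pmf over tables with pmf ≤ p_obs
p-value (two-sided) = 0.00548
At α=0.01: p < α → reject H₀

reject H₀: yes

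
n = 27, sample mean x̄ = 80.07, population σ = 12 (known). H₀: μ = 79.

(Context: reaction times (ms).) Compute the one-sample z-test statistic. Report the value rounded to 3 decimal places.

SE = σ/√n = 12/√27 = 2.3094
z = (x̄−μ₀)/SE = (80.07−79)/2.3094 = 0.4633

test statistic = 0.463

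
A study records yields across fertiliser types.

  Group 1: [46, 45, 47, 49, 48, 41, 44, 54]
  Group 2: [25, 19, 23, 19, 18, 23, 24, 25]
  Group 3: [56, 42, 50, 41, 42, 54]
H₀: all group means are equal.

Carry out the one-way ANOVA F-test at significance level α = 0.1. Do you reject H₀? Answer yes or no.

Group means [46.75, 22.00, 47.50], grand mean 37.955
SSB = Σnᵢ(x̄ᵢ−x̄)² = 3201.955; SSW = ΣΣ(x−x̄ᵢ)² = 385.000
MSB = 3201.955/2 = 1600.9773; MSW = 385.000/19 = 20.2632
F = MSB/MSW = 79.0093
df = (2, 19)
p-value (upper-tail) = 0.00000
At α=0.1: p < α → reject H₀

reject H₀: yes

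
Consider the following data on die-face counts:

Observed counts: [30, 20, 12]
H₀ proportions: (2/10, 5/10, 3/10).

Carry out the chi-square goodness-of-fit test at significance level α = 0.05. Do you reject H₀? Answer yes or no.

reject H₀: yes

n = 62; E_i = n·p_i = [12.40, 31.00, 18.60]
χ² = (30−12.40)²/12.40 + (20−31.00)²/31.00 + (12−18.60)²/18.60 = 31.2258
df = 2
p-value (upper-tail) = 0.00000
At α=0.05: p < α → reject H₀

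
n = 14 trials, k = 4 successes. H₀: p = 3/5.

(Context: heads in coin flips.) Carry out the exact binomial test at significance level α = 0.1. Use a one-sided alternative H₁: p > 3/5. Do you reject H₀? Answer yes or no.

reject H₀: no

Exact binomial: n=14, k=4, p₀=3/5=0.6000
P(X≥4) from Σ C(n,i)·p₀^i·(1−p₀)^(n−i)
p-value (one-sided, H₁ greater) = 0.99609
At α=0.1: p ≥ α → fail to reject H₀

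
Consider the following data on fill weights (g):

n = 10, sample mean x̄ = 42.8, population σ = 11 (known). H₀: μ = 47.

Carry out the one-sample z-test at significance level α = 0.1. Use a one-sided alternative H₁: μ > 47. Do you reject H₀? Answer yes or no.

reject H₀: no

SE = σ/√n = 11/√10 = 3.4785
z = (x̄−μ₀)/SE = (42.8−47)/3.4785 = -1.2074
p-value (one-sided, H₁ greater) = 0.88636
At α=0.1: p ≥ α → fail to reject H₀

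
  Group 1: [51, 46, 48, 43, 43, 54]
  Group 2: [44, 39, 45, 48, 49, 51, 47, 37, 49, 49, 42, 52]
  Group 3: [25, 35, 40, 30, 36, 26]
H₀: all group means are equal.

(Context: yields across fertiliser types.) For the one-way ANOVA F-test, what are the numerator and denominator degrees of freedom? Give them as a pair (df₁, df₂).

degrees of freedom = [2, 21]

k = 3 groups, N = 24 total
df = (k−1, N−k) = (3−1, 24−3) = (2, 21)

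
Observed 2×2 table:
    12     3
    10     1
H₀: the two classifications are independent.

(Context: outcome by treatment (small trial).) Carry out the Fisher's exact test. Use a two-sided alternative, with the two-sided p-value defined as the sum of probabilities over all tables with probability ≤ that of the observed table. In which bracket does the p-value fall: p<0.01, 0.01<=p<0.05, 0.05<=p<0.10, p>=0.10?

p-value bracket: p>=0.10

Margins: r₁=15, r₂=11, c₁=22, c₂=4, n=26
p_obs = C(15,12)·C(11,10)/C(26,22); sum pmf over tables with pmf ≤ p_obs
p-value (two-sided) = 0.61371
→ bracket: p>=0.10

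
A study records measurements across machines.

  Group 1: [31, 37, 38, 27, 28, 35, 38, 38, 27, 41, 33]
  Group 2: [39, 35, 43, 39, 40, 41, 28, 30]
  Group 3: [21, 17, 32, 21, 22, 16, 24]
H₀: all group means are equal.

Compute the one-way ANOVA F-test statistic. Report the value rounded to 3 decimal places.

Group means [33.91, 36.88, 21.86], grand mean 31.577
SSB = Σnᵢ(x̄ᵢ−x̄)² = 945.705; SSW = ΣΣ(x−x̄ᵢ)² = 620.641
MSB = 945.705/2 = 472.8525; MSW = 620.641/23 = 26.9844
F = MSB/MSW = 17.5232
df = (2, 23)

test statistic = 17.523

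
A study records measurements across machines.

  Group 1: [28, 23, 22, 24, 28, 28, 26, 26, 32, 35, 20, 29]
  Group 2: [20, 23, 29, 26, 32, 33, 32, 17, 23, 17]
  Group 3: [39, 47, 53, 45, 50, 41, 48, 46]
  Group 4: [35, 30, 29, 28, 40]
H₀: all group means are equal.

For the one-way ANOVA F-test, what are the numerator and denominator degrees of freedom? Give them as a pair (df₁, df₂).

degrees of freedom = [3, 31]

k = 4 groups, N = 35 total
df = (k−1, N−k) = (4−1, 35−4) = (3, 31)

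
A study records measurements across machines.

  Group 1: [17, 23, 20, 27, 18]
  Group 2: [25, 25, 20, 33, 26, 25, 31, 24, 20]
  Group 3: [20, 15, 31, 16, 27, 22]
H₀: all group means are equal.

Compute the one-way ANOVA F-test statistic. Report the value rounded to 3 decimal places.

test statistic = 1.669

Group means [21.00, 25.44, 21.83], grand mean 23.250
SSB = Σnᵢ(x̄ᵢ−x̄)² = 80.694; SSW = ΣΣ(x−x̄ᵢ)² = 411.056
MSB = 80.694/2 = 40.3472; MSW = 411.056/17 = 24.1797
F = MSB/MSW = 1.6686
df = (2, 17)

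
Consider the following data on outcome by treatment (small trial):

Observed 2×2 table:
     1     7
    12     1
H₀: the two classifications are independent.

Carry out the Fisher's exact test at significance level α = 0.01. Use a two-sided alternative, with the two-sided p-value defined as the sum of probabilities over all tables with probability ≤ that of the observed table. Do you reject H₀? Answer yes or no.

Margins: r₁=8, r₂=13, c₁=13, c₂=8, n=21
p_obs = C(8,1)·C(13,12)/C(21,13); sum pmf over tables with pmf ≤ p_obs
p-value (two-sided) = 0.00052
At α=0.01: p < α → reject H₀

reject H₀: yes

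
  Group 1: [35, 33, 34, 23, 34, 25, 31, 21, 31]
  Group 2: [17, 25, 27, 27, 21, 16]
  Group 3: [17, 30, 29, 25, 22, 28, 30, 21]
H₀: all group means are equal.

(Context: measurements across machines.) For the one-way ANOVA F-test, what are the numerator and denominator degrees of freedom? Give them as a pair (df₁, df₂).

k = 3 groups, N = 23 total
df = (k−1, N−k) = (3−1, 23−3) = (2, 20)

degrees of freedom = [2, 20]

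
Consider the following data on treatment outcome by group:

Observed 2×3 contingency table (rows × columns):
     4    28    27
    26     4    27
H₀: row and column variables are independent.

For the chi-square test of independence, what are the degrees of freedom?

df = (r−1)(c−1) = (2−1)·(3−1) = 2

degrees of freedom = 2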